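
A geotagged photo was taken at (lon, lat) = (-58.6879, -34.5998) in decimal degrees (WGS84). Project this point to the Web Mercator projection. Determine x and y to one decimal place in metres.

x -6533107.1 m, y -4109627.7 m

Web Mercator is spherical with R = a = 6378137 m.
x = R·λ = 6378137 × -1.024297086 = -6533107.144 m.
y = R·ln tan(π/4 + φ/2) = 6378137 × -0.644330419 = -4109627.686 m.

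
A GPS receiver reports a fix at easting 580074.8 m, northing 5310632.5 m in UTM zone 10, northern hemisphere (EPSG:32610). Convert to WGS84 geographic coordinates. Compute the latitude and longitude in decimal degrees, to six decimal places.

lat 47.944000°, lon -121.927700°

Zone 10N: λ₀ = -123°, k₀ = 0.9996, false easting 500000 m.
Meridian distance M = (N − FN)/k₀ = 5312757.6 m.
Inverse transverse Mercator on WGS84 gives φ = 47.94400026°, λ = -121.92770016°.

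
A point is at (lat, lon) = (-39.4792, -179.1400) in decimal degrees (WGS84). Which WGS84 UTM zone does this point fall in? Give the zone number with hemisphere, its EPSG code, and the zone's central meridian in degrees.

UTM zone = ⌊(λ + 180)/6⌋ + 1; -179.1400° ∈ [-180°, -174°) → zone 1.
Hemisphere: S (φ < 0).
Central meridian λ₀ = 6×1 − 183 = -177°.
EPSG code: 32701.

Zone 1S (EPSG:32701), central meridian -177°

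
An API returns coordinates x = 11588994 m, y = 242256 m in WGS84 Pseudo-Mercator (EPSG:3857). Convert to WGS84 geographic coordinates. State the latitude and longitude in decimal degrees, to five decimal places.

R = 6378137 m. λ = x/R = 104.10570438°.
φ = 2·arctan(exp(y/R)) − 90° = 2·arctan(1.03871) − 90° = 2.17569961°.

lat 2.17570°, lon 104.10570°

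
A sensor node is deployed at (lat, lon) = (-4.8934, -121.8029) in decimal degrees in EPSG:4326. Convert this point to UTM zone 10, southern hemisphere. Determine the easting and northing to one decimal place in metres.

E 632734.5 m, N 9459000.8 m

Zone 10 central meridian λ₀ = 6×10 − 183 = -123°; Δλ = +1.1971°.
Transverse Mercator on WGS84 with k₀ = 0.9996 gives E = 632734.549 m, N = 9459000.790 m.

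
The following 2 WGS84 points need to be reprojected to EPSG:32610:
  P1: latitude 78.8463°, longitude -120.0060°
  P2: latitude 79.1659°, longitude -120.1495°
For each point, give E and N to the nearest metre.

P1: E 564628 m, N 8754477 m; P2: E 559791 m, N 8789951 m

UTM zone 10N: λ₀ = -123°, k₀ = 0.9996.
P1 (78.8463°, -120.0060°) → (564627.897, 8754476.999) m.
P2 (79.1659°, -120.1495°) → (559791.287, 8789951.057) m.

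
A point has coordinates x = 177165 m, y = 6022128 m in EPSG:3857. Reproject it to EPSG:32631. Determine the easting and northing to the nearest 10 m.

E 393900 m, N 5260380 m

Web Mercator inverse (R = 6378137 m) → φ = 47.48819995°, λ = 1.59150027°.
UTM 31N forward: E = 393898.201 m, N = 5260379.753 m.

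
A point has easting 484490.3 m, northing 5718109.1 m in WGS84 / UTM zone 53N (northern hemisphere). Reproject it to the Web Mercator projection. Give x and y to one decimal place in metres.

x 15003195.7 m, y 6730594.5 m

Unproject from UTM 53N (λ₀ = 135°) → φ = 51.61379971°, λ = 134.77599987°.
Web Mercator (R = 6378137 m): x = 15003195.677 m, y = 6730594.471 m.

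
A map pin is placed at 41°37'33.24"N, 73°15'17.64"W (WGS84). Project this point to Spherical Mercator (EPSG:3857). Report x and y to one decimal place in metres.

Web Mercator is spherical with R = a = 6378137 m.
x = R·λ = 6378137 × -1.278539198 = -8154698.166 m.
y = R·ln tan(π/4 + φ/2) = 6378137 × 0.800406884 = 5105104.765 m.

x -8154698.2 m, y 5105104.8 m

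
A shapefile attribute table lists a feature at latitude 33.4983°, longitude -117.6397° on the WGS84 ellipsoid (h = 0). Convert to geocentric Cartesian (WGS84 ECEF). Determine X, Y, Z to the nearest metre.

X -2469937 m, Y -4716591 m, Z 3500177 m

WGS84: a = 6378137 m, e² = 0.006694380; N(φ) = a/√(1−e²sin²φ) = 6384649.970 m.
X = (N+h)·cosφ·cosλ = -2469937.238 m; Y = (N+h)·cosφ·sinλ = -4716591.463 m; Z = (N(1−e²)+h)·sinφ = 3500177.055 m.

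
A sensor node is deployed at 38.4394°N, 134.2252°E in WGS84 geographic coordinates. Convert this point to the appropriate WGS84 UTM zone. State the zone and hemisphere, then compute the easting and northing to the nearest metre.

Longitude 134.2252° lies in the 6° band [132°, 138°), giving zone 53; latitude is north of the equator, so 53N.
Zone 53 central meridian λ₀ = 6×53 − 183 = 135°; Δλ = -0.7748°.
Transverse Mercator on WGS84 with k₀ = 0.9996 gives E = 432382.047 m, N = 4254853.432 m.

Zone 53N: E 432382 m, N 4254853 m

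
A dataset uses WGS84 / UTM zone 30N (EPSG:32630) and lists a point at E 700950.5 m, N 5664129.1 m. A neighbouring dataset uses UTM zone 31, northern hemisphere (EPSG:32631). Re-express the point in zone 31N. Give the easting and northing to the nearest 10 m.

E 280820 m, N 5664870 m

UTM 30N → geographic: φ = 51.09340036°, λ = -0.13019948°.
UTM 31N (λ₀ = 3°) forward: E = 280819.391 m, N = 5664872.567 m.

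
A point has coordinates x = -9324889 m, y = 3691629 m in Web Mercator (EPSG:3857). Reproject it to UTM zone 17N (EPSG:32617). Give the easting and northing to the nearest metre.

Web Mercator inverse (R = 6378137 m) → φ = 31.45229791°, λ = -83.76690311°.
UTM 17N forward: E = 237062.719 m, N = 3483044.007 m.

E 237063 m, N 3483044 m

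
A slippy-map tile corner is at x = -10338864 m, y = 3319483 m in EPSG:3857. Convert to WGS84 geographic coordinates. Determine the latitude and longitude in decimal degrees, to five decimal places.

lat 28.55780°, lon -92.87560°

R = 6378137 m. λ = x/R = -92.87559552°.
φ = 2·arctan(exp(y/R)) − 90° = 2·arctan(1.68278) − 90° = 28.55779704°.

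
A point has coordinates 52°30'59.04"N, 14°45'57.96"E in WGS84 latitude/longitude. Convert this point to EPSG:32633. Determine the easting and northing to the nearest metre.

Zone 33 central meridian λ₀ = 6×33 − 183 = 15°; Δλ = -0.2339°.
Transverse Mercator on WGS84 with k₀ = 0.9996 gives E = 484128.070 m, N = 5818501.927 m.

E 484128 m, N 5818502 m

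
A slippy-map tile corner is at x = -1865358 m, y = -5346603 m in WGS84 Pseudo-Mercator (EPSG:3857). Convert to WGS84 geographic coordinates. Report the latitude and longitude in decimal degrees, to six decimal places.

lat -43.227101°, lon -16.756796°

R = 6378137 m. λ = x/R = -16.75679602°.
φ = 2·arctan(exp(y/R)) − 90° = 2·arctan(0.43246) − 90° = -43.22710056°.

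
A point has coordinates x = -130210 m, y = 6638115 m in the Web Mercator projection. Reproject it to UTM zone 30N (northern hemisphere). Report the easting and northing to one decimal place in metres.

E 628164.6 m, N 5661982.4 m

Web Mercator inverse (R = 6378137 m) → φ = 51.09499798°, λ = -1.16969633°.
UTM 30N forward: E = 628164.649 m, N = 5661982.381 m.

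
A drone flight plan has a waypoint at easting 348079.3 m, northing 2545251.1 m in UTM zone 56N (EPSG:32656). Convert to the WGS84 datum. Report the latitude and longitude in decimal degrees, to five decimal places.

Zone 56N: λ₀ = 153°, k₀ = 0.9996, false easting 500000 m.
Meridian distance M = (N − FN)/k₀ = 2546269.6 m.
Inverse transverse Mercator on WGS84 gives φ = 23.00869956°, λ = 151.51760029°.

lat 23.00870°, lon 151.51760°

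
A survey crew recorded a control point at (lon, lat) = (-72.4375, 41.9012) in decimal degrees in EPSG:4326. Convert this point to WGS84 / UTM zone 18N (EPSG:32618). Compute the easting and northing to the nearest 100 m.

Zone 18 central meridian λ₀ = 6×18 − 183 = -75°; Δλ = +2.5625°.
Transverse Mercator on WGS84 with k₀ = 0.9996 gives E = 712555.894 m, N = 4641982.196 m.

E 712600 m, N 4642000 m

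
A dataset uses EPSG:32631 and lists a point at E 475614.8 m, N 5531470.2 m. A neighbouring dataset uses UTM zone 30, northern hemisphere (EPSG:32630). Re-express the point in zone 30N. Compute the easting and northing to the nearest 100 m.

E 906100 m, N 5546800 m

UTM 31N → geographic: φ = 49.93509996°, λ = 2.66020021°.
UTM 30N (λ₀ = -3°) forward: E = 906082.284 m, N = 5546788.724 m.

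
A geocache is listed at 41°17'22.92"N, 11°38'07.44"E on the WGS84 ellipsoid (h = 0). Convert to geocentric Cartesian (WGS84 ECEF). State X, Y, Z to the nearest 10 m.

X 4700800 m, Y 967960 m, Z 4186650 m

WGS84: a = 6378137 m, e² = 0.006694380; N(φ) = a/√(1−e²sin²φ) = 6387453.166 m.
X = (N+h)·cosφ·cosλ = 4700798.091 m; Y = (N+h)·cosφ·sinλ = 967962.405 m; Z = (N(1−e²)+h)·sinφ = 4186651.103 m.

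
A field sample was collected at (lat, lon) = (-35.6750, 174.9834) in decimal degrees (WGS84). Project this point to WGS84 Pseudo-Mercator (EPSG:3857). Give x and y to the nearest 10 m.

x 19479060 m, y -4255990 m

Web Mercator is spherical with R = a = 6378137 m.
x = R·λ = 6378137 × 3.054036466 = 19479062.985 m.
y = R·ln tan(π/4 + φ/2) = 6378137 × -0.667278475 = -4255993.531 m.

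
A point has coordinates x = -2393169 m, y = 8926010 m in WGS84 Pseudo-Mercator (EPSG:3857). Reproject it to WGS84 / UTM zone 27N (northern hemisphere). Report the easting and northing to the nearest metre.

E 474146 m, N 6905550 m

Web Mercator inverse (R = 6378137 m) → φ = 62.28069906°, λ = -21.49820290°.
UTM 27N forward: E = 474146.061 m, N = 6905550.448 m.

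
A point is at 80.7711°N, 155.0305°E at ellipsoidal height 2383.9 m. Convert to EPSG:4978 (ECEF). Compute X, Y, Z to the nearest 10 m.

X -930700 m, Y 433390 m, Z 6276280 m

WGS84: a = 6378137 m, e² = 0.006694380; N(φ) = a/√(1−e²sin²φ) = 6399039.014 m.
X = (N+h)·cosφ·cosλ = -930695.632 m; Y = (N+h)·cosφ·sinλ = 433387.489 m; Z = (N(1−e²)+h)·sinφ = 6276276.579 m.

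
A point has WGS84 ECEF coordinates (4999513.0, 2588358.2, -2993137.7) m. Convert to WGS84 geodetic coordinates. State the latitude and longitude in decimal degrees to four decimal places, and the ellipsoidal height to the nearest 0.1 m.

λ = atan2(Y, X) = 27.37159971°; p = √(X²+Y²) = 5629807.1 m.
Bowring's method on WGS84 (a = 6378137 m, b = 6356752.314 m) gives φ = -28.15750009°, h = 2611.790 m.

lat -28.1575°, lon 27.3716°, h 2611.8 m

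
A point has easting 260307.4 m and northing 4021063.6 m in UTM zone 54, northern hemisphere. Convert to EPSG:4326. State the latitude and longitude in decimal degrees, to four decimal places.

lat 36.3048°, lon 138.3305°

Zone 54N: λ₀ = 141°, k₀ = 0.9996, false easting 500000 m.
Meridian distance M = (N − FN)/k₀ = 4022672.7 m.
Inverse transverse Mercator on WGS84 gives φ = 36.30480042°, λ = 138.33049995°.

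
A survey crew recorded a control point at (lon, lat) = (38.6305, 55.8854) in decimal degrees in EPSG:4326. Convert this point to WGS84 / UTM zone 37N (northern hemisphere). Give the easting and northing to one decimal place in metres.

E 476887.0 m, N 6193386.7 m

Zone 37 central meridian λ₀ = 6×37 − 183 = 39°; Δλ = -0.3695°.
Transverse Mercator on WGS84 with k₀ = 0.9996 gives E = 476887.006 m, N = 6193386.740 m.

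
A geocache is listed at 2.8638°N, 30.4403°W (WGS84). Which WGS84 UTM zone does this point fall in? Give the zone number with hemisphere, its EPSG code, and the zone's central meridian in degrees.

UTM zone = ⌊(λ + 180)/6⌋ + 1; -30.4403° ∈ [-36°, -30°) → zone 25.
Hemisphere: N (φ ≥ 0).
Central meridian λ₀ = 6×25 − 183 = -33°.
EPSG code: 32625.

Zone 25N (EPSG:32625), central meridian -33°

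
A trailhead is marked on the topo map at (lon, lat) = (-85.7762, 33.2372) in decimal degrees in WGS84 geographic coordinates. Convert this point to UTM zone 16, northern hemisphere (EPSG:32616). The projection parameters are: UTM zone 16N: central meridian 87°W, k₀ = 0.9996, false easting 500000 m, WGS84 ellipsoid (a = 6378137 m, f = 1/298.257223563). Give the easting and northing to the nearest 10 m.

E 614020 m, N 3678250 m

Zone 16 central meridian λ₀ = 6×16 − 183 = -87°; Δλ = +1.2238°.
Transverse Mercator on WGS84 with k₀ = 0.9996 gives E = 614018.901 m, N = 3678250.941 m.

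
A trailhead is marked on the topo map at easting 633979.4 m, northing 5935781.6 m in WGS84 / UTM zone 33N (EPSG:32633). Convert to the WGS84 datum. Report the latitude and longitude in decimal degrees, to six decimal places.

Zone 33N: λ₀ = 15°, k₀ = 0.9996, false easting 500000 m.
Meridian distance M = (N − FN)/k₀ = 5938156.9 m.
Inverse transverse Mercator on WGS84 gives φ = 53.55379981°, λ = 17.02249942°.

lat 53.553800°, lon 17.022499°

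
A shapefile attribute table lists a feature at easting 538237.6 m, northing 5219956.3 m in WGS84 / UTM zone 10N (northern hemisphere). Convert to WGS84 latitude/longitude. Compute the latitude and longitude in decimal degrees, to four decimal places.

Zone 10N: λ₀ = -123°, k₀ = 0.9996, false easting 500000 m.
Meridian distance M = (N − FN)/k₀ = 5222045.1 m.
Inverse transverse Mercator on WGS84 gives φ = 47.13200024°, λ = -122.49579935°.

lat 47.1320°, lon -122.4958°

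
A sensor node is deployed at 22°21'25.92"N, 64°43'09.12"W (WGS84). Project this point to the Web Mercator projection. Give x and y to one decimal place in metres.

Web Mercator is spherical with R = a = 6378137 m.
x = R·λ = 6378137 × -1.129563129 = -7204508.389 m.
y = R·ln tan(π/4 + φ/2) = 6378137 × 0.400503429 = 2554465.740 m.

x -7204508.4 m, y 2554465.7 m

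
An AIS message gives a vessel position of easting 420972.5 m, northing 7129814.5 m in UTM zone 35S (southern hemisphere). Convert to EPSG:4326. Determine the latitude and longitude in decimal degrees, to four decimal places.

lat -25.9482°, lon 26.2107°

Zone 35S: λ₀ = 27°, k₀ = 0.9996, false easting 500000 m, false northing 10000000 m.
Meridian distance M = (N − FN)/k₀ = -2871334.0 m.
Inverse transverse Mercator on WGS84 gives φ = -25.94819976°, λ = 26.21069967°.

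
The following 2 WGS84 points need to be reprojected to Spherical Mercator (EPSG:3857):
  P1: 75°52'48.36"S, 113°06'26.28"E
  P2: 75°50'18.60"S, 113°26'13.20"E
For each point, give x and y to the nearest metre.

P1: x 12591047 m, y -13322078 m; P2: x 12627749 m, y -13303123 m

Web Mercator: x = R·λ, y = R·ln tan(π/4+φ/2), R = 6378137 m.
P1 (-75.8801°, 113.1073°) → (12591047.041, -13322078.435) m.
P2 (-75.8385°, 113.4370°) → (12627749.077, -13303122.969) m.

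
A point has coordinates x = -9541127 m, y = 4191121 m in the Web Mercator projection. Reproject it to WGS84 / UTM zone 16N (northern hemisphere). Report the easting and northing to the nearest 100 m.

Web Mercator inverse (R = 6378137 m) → φ = 35.20020061°, λ = -85.70940212°.
UTM 16N forward: E = 617484.993 m, N = 3896007.725 m.

E 617500 m, N 3896000 m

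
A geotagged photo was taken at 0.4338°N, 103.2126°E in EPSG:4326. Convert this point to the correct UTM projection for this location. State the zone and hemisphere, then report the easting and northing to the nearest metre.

Zone 48N: E 301080 m, N 47971 m

Longitude 103.2126° lies in the 6° band [102°, 108°), giving zone 48; latitude is north of the equator, so 48N.
Zone 48 central meridian λ₀ = 6×48 − 183 = 105°; Δλ = -1.7874°.
Transverse Mercator on WGS84 with k₀ = 0.9996 gives E = 301080.313 m, N = 47971.440 m.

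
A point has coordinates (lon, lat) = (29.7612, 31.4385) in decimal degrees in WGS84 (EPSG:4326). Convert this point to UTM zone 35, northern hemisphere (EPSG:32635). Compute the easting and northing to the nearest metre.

Zone 35 central meridian λ₀ = 6×35 − 183 = 27°; Δλ = +2.7612°.
Transverse Mercator on WGS84 with k₀ = 0.9996 gives E = 762433.623 m, N = 3481500.273 m.

E 762434 m, N 3481500 m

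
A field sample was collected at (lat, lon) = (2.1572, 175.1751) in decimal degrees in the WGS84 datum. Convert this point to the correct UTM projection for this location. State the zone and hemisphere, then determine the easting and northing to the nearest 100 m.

Longitude 175.1751° lies in the 6° band [174°, 180°), giving zone 60; latitude is north of the equator, so 60N.
Zone 60 central meridian λ₀ = 6×60 − 183 = 177°; Δλ = -1.8249°.
Transverse Mercator on WGS84 with k₀ = 0.9996 gives E = 297042.816 m, N = 238558.240 m.

Zone 60N: E 297000 m, N 238600 m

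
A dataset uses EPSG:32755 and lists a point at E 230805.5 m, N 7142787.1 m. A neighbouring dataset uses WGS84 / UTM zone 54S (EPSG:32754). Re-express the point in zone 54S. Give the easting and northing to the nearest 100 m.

E 832400 m, N 7141300 m

UTM 55S → geographic: φ = -25.80839984°, λ = 144.31510005°.
UTM 54S (λ₀ = 141°) forward: E = 832419.774 m, N = 7141344.485 m.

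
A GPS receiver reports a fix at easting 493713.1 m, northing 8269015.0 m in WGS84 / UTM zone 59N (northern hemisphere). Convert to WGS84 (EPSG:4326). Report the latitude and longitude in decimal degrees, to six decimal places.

Zone 59N: λ₀ = 171°, k₀ = 0.9996, false easting 500000 m.
Meridian distance M = (N − FN)/k₀ = 8272323.9 m.
Inverse transverse Mercator on WGS84 gives φ = 74.51060031°, λ = 170.78909992°.

lat 74.510600°, lon 170.789100°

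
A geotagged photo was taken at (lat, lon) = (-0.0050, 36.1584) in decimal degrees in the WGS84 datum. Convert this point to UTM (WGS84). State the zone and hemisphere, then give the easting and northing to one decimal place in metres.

Zone 37S: E 183670.5 m, N 9999446.7 m

Longitude 36.1584° lies in the 6° band [36°, 42°), giving zone 37; latitude is south of the equator, so 37S.
Zone 37 central meridian λ₀ = 6×37 − 183 = 39°; Δλ = -2.8416°.
Transverse Mercator on WGS84 with k₀ = 0.9996 gives E = 183670.486 m, N = 9999446.665 m.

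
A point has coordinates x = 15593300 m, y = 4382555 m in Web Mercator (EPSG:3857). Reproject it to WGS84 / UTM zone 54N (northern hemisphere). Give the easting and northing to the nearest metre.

E 417438 m, N 4050143 m

Web Mercator inverse (R = 6378137 m) → φ = 36.59320153°, λ = 140.07699720°.
UTM 54N forward: E = 417438.371 m, N = 4050142.894 m.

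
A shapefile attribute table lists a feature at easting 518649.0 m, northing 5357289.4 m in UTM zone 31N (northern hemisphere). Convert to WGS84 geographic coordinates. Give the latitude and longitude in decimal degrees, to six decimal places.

lat 48.368500°, lon 3.251800°

Zone 31N: λ₀ = 3°, k₀ = 0.9996, false easting 500000 m.
Meridian distance M = (N − FN)/k₀ = 5359433.2 m.
Inverse transverse Mercator on WGS84 gives φ = 48.36849984°, λ = 3.25180018°.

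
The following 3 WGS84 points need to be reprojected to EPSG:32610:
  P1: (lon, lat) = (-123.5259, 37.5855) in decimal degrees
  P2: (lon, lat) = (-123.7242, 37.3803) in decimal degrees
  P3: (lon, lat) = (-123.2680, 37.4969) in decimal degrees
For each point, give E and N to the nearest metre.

P1: E 453569 m, N 4159957 m; P2: E 435885 m, N 4137308 m; P3: E 476310 m, N 4150031 m

UTM zone 10N: λ₀ = -123°, k₀ = 0.9996.
P1 (37.5855°, -123.5259°) → (453568.545, 4159956.982) m.
P2 (37.3803°, -123.7242°) → (435885.413, 4137307.644) m.
P3 (37.4969°, -123.2680°) → (476310.458, 4150031.145) m.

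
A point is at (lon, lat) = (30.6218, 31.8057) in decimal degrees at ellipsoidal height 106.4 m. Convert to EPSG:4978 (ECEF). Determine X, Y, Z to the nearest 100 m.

WGS84: a = 6378137 m, e² = 0.006694380; N(φ) = a/√(1−e²sin²φ) = 6384075.382 m.
X = (N+h)·cosφ·cosλ = 4668934.608 m; Y = (N+h)·cosφ·sinλ = 2763598.529 m; Z = (N(1−e²)+h)·sinφ = 3342197.011 m.

X 4668900 m, Y 2763600 m, Z 3342200 m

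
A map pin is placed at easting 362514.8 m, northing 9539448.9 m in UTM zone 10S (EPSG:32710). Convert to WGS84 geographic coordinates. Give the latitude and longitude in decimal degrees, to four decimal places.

Zone 10S: λ₀ = -123°, k₀ = 0.9996, false easting 500000 m, false northing 10000000 m.
Meridian distance M = (N − FN)/k₀ = -460735.4 m.
Inverse transverse Mercator on WGS84 gives φ = -4.16569981°, λ = -124.23869955°.

lat -4.1657°, lon -124.2387°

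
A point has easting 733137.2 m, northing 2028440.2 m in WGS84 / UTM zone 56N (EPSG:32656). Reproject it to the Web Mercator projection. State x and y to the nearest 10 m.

Unproject from UTM 56N (λ₀ = 153°) → φ = 18.33300009°, λ = 155.20600000°.
Web Mercator (R = 6378137 m): x = 17277452.888 m, y = 2076562.688 m.

x 17277450 m, y 2076560 m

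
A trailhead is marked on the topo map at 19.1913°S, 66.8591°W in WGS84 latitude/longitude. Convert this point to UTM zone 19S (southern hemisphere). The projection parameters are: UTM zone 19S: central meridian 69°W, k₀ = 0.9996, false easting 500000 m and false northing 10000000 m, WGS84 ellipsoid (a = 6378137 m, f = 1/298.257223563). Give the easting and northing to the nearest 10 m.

Zone 19 central meridian λ₀ = 6×19 − 183 = -69°; Δλ = +2.1409°.
Transverse Mercator on WGS84 with k₀ = 0.9996 gives E = 725112.090 m, N = 7876622.427 m.

E 725110 m, N 7876620 m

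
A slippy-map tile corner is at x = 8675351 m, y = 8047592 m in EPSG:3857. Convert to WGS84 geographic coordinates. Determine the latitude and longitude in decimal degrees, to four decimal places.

lat 58.3801°, lon 77.9320°

R = 6378137 m. λ = x/R = 77.93200398°.
φ = 2·arctan(exp(y/R)) − 90° = 2·arctan(3.53158) − 90° = 58.38009931°.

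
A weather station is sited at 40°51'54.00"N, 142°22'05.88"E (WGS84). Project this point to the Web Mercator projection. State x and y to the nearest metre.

Web Mercator is spherical with R = a = 6378137 m.
x = R·λ = 6378137 × 2.484795585 = 15848366.661 m.
y = R·ln tan(π/4 + φ/2) = 6378137 × 0.782744168 = 4992449.541 m.

x 15848367 m, y 4992450 m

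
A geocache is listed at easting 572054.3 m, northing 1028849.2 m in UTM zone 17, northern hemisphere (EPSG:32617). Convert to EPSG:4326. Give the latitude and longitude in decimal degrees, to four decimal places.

lat 9.3069°, lon -80.3439°

Zone 17N: λ₀ = -81°, k₀ = 0.9996, false easting 500000 m.
Meridian distance M = (N − FN)/k₀ = 1029260.9 m.
Inverse transverse Mercator on WGS84 gives φ = 9.30690007°, λ = -80.34389964°.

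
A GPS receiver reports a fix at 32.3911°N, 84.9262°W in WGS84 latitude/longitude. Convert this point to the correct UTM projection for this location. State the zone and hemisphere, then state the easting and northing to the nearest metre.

Longitude -84.9262° lies in the 6° band [-90°, -84°), giving zone 16; latitude is north of the equator, so 16N.
Zone 16 central meridian λ₀ = 6×16 − 183 = -87°; Δλ = +2.0738°.
Transverse Mercator on WGS84 with k₀ = 0.9996 gives E = 695063.748 m, N = 3585679.100 m.

Zone 16N: E 695064 m, N 3585679 m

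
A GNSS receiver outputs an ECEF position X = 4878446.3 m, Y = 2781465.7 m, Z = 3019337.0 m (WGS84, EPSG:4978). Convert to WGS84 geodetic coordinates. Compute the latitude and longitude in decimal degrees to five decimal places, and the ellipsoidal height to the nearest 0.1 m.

λ = atan2(Y, X) = 29.68979977°; p = √(X²+Y²) = 5615673.6 m.
Bowring's method on WGS84 (a = 6378137 m, b = 6356752.314 m) gives φ = 28.42600012°, h = 2584.005 m.

lat 28.42600°, lon 29.68980°, h 2584.0 m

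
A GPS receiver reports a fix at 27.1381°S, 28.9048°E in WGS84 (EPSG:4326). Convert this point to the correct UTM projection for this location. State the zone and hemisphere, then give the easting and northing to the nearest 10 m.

Longitude 28.9048° lies in the 6° band [24°, 30°), giving zone 35; latitude is south of the equator, so 35S.
Zone 35 central meridian λ₀ = 6×35 − 183 = 27°; Δλ = +1.9048°.
Transverse Mercator on WGS84 with k₀ = 0.9996 gives E = 688774.132 m, N = 6996837.105 m.

Zone 35S: E 688770 m, N 6996840 m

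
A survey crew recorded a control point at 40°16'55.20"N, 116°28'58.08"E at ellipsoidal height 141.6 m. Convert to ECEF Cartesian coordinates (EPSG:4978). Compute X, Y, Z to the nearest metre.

WGS84: a = 6378137 m, e² = 0.006694380; N(φ) = a/√(1−e²sin²φ) = 6387080.167 m.
X = (N+h)·cosφ·cosλ = -2172847.407 m; Y = (N+h)·cosφ·sinλ = 4361335.930 m; Z = (N(1−e²)+h)·sinφ = 4102014.285 m.

X -2172847 m, Y 4361336 m, Z 4102014 m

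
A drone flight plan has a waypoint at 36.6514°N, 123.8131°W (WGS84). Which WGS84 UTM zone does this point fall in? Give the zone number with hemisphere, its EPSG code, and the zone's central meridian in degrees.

Zone 10N (EPSG:32610), central meridian -123°

UTM zone = ⌊(λ + 180)/6⌋ + 1; -123.8131° ∈ [-126°, -120°) → zone 10.
Hemisphere: N (φ ≥ 0).
Central meridian λ₀ = 6×10 − 183 = -123°.
EPSG code: 32610.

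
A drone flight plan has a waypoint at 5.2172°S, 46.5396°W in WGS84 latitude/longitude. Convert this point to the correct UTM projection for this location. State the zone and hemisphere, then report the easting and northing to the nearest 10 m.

Zone 23S: E 329370 m, N 9423120 m

Longitude -46.5396° lies in the 6° band [-48°, -42°), giving zone 23; latitude is south of the equator, so 23S.
Zone 23 central meridian λ₀ = 6×23 − 183 = -45°; Δλ = -1.5396°.
Transverse Mercator on WGS84 with k₀ = 0.9996 gives E = 329365.762 m, N = 9423118.161 m.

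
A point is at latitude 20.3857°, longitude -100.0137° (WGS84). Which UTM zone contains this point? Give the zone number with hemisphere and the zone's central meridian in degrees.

Zone 14N, central meridian -99°

UTM zone = ⌊(λ + 180)/6⌋ + 1; -100.0137° ∈ [-102°, -96°) → zone 14.
Hemisphere: N (φ ≥ 0).
Central meridian λ₀ = 6×14 − 183 = -99°.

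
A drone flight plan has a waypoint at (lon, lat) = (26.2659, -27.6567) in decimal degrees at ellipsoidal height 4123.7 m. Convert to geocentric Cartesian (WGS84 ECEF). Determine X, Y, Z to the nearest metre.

WGS84: a = 6378137 m, e² = 0.006694380; N(φ) = a/√(1−e²sin²φ) = 6382741.725 m.
X = (N+h)·cosφ·cosλ = 5073032.933 m; Y = (N+h)·cosφ·sinλ = 2503493.398 m; Z = (N(1−e²)+h)·sinφ = -2944775.780 m.

X 5073033 m, Y 2503493 m, Z -2944776 m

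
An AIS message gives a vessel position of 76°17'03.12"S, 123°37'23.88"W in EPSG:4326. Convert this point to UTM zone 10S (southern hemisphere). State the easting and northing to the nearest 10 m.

Zone 10 central meridian λ₀ = 6×10 − 183 = -123°; Δλ = -0.6233°.
Transverse Mercator on WGS84 with k₀ = 0.9996 gives E = 483502.964 m, N = 1533015.118 m.

E 483500 m, N 1533020 m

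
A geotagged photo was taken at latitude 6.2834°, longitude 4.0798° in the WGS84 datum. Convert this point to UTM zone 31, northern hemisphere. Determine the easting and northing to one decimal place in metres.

E 619444.6 m, N 694655.6 m

Zone 31 central meridian λ₀ = 6×31 − 183 = 3°; Δλ = +1.0798°.
Transverse Mercator on WGS84 with k₀ = 0.9996 gives E = 619444.637 m, N = 694655.580 m.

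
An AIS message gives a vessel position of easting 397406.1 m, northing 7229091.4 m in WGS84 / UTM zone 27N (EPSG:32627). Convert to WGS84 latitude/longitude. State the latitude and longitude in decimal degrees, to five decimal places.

lat 65.16920°, lon -23.18980°

Zone 27N: λ₀ = -21°, k₀ = 0.9996, false easting 500000 m.
Meridian distance M = (N − FN)/k₀ = 7231984.2 m.
Inverse transverse Mercator on WGS84 gives φ = 65.16920021°, λ = -23.18980096°.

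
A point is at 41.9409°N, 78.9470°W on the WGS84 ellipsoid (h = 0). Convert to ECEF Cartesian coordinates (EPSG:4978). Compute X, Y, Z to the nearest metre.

X 910922 m, Y -4663252 m, Z 4240723 m

WGS84: a = 6378137 m, e² = 0.006694380; N(φ) = a/√(1−e²sin²φ) = 6387695.182 m.
X = (N+h)·cosφ·cosλ = 910921.752 m; Y = (N+h)·cosφ·sinλ = -4663251.864 m; Z = (N(1−e²)+h)·sinφ = 4240723.274 m.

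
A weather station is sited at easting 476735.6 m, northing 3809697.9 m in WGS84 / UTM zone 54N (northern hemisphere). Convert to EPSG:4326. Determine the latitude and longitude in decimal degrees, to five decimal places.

lat 34.42850°, lon 140.74680°

Zone 54N: λ₀ = 141°, k₀ = 0.9996, false easting 500000 m.
Meridian distance M = (N − FN)/k₀ = 3811222.4 m.
Inverse transverse Mercator on WGS84 gives φ = 34.42849971°, λ = 140.74680040°.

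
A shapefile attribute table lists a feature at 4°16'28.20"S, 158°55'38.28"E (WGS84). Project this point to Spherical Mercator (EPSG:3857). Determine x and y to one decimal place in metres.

Web Mercator is spherical with R = a = 6378137 m.
x = R·λ = 6378137 × 2.773804656 = 17691706.109 m.
y = R·ln tan(π/4 + φ/2) = 6378137 × -0.074673400 = -476277.177 m.

x 17691706.1 m, y -476277.2 m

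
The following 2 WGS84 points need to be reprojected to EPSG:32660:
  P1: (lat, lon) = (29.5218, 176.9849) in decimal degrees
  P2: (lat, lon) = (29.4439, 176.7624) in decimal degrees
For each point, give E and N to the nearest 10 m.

UTM zone 60N: λ₀ = 177°, k₀ = 0.9996.
P1 (29.5218°, 176.9849°) → (498536.708, 3265798.933) m.
P2 (29.4439°, 176.7624°) → (476957.310, 3257191.049) m.

P1: E 498540 m, N 3265800 m; P2: E 476960 m, N 3257190 m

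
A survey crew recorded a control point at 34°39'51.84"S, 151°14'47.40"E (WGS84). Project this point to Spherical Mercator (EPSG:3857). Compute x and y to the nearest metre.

x 16836683 m, y -4118367 m

Web Mercator is spherical with R = a = 6378137 m.
x = R·λ = 6378137 × 2.639749407 = 16836683.364 m.
y = R·ln tan(π/4 + φ/2) = 6378137 × -0.645700689 = -4118367.455 m.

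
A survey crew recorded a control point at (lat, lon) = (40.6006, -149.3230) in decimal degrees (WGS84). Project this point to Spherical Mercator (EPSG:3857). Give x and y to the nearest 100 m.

Web Mercator is spherical with R = a = 6378137 m.
x = R·λ = 6378137 × -2.606177999 = -16622560.324 m.
y = R·ln tan(π/4 + φ/2) = 6378137 × 0.776654304 = 4953607.555 m.

x -16622600 m, y 4953600 m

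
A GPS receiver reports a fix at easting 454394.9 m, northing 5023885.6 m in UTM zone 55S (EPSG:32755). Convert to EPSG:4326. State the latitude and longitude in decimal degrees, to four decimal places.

lat -44.9370°, lon 146.4220°

Zone 55S: λ₀ = 147°, k₀ = 0.9996, false easting 500000 m, false northing 10000000 m.
Meridian distance M = (N − FN)/k₀ = -4978105.6 m.
Inverse transverse Mercator on WGS84 gives φ = -44.93699983°, λ = 146.42200050°.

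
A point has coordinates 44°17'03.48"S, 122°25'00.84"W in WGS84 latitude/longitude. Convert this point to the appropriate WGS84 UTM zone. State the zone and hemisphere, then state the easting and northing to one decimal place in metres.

Zone 10S: E 546525.7 m, N 5096384.5 m

Longitude -122.4169° lies in the 6° band [-126°, -120°), giving zone 10; latitude is south of the equator, so 10S.
Zone 10 central meridian λ₀ = 6×10 − 183 = -123°; Δλ = +0.5831°.
Transverse Mercator on WGS84 with k₀ = 0.9996 gives E = 546525.735 m, N = 5096384.492 m.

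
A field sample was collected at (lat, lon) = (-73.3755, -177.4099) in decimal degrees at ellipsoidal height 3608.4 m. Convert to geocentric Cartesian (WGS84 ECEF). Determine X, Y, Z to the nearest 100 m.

X -1829600 m, Y -82800 m, Z -6092800 m

WGS84: a = 6378137 m, e² = 0.006694380; N(φ) = a/√(1−e²sin²φ) = 6397829.213 m.
X = (N+h)·cosφ·cosλ = -1829568.290 m; Y = (N+h)·cosφ·sinλ = -82763.434 m; Z = (N(1−e²)+h)·sinφ = -6092820.360 m.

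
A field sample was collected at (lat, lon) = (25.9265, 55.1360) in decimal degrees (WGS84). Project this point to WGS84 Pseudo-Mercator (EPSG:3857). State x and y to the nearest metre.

x 6137711 m, y 2989980 m

Web Mercator is spherical with R = a = 6378137 m.
x = R·λ = 6378137 × 0.962304736 = 6137711.444 m.
y = R·ln tan(π/4 + φ/2) = 6378137 × 0.468785869 = 2989980.498 m.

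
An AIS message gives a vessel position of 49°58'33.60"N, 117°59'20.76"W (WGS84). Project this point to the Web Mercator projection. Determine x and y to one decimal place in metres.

Web Mercator is spherical with R = a = 6378137 m.
x = R·λ = 6378137 × -2.059298276 = -13134486.531 m.
y = R·ln tan(π/4 + φ/2) = 6378137 × 1.010031691 = 6442120.501 m.

x -13134486.5 m, y 6442120.5 m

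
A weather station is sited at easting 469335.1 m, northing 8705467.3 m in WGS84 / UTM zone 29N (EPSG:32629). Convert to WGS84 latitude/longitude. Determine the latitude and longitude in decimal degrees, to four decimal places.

lat 78.4188°, lon -10.3684°

Zone 29N: λ₀ = -9°, k₀ = 0.9996, false easting 500000 m.
Meridian distance M = (N − FN)/k₀ = 8708950.9 m.
Inverse transverse Mercator on WGS84 gives φ = 78.41879972°, λ = -10.36839938°.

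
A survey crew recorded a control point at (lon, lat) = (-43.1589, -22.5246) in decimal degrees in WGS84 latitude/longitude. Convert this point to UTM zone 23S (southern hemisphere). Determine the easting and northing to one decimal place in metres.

Zone 23 central meridian λ₀ = 6×23 − 183 = -45°; Δλ = +1.8411°.
Transverse Mercator on WGS84 with k₀ = 0.9996 gives E = 689356.188 m, N = 7507939.584 m.

E 689356.2 m, N 7507939.6 m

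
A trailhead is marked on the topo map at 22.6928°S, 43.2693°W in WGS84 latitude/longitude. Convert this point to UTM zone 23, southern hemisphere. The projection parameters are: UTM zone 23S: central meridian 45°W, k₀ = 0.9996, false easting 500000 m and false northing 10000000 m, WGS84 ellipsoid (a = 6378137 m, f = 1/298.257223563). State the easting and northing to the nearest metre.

Zone 23 central meridian λ₀ = 6×23 − 183 = -45°; Δλ = +1.7307°.
Transverse Mercator on WGS84 with k₀ = 0.9996 gives E = 677782.724 m, N = 7489450.434 m.

E 677783 m, N 7489450 m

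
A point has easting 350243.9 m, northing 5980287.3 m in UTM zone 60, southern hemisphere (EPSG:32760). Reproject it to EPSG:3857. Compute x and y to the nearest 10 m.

Unproject from UTM 60S (λ₀ = 177°) → φ = -36.31079968°, λ = 175.33190041°.
Web Mercator (R = 6378137 m): x = 19517857.873 m, y = -4343471.633 m.

x 19517860 m, y -4343470 m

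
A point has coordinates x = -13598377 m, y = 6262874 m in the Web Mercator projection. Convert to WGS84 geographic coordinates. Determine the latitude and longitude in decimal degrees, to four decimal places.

R = 6378137 m. λ = x/R = -122.15629898°.
φ = 2·arctan(exp(y/R)) − 90° = 2·arctan(2.66960) − 90° = 48.92930244°.

lat 48.9293°, lon -122.1563°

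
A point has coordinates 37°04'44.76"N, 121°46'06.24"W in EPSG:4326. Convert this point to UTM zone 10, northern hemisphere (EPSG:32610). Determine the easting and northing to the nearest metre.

Zone 10 central meridian λ₀ = 6×10 − 183 = -123°; Δλ = +1.2316°.
Transverse Mercator on WGS84 with k₀ = 0.9996 gives E = 609471.630 m, N = 4104356.687 m.

E 609472 m, N 4104357 m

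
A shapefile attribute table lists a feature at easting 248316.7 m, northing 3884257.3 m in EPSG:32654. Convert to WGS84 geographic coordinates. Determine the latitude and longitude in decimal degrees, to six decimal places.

Zone 54N: λ₀ = 141°, k₀ = 0.9996, false easting 500000 m.
Meridian distance M = (N − FN)/k₀ = 3885811.6 m.
Inverse transverse Mercator on WGS84 gives φ = 35.06969991°, λ = 138.23989973°.

lat 35.069700°, lon 138.239900°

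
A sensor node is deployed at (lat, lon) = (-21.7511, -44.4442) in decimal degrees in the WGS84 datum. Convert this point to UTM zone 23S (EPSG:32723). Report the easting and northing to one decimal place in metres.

E 557470.4 m, N 7594619.1 m

Zone 23 central meridian λ₀ = 6×23 − 183 = -45°; Δλ = +0.5558°.
Transverse Mercator on WGS84 with k₀ = 0.9996 gives E = 557470.376 m, N = 7594619.068 m.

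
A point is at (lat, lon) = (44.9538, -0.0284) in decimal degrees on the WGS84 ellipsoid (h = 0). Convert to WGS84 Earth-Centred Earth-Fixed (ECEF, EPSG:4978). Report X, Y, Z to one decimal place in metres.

X 4521219.3 m, Y -2241.0 m, Z 4483716.5 m

WGS84: a = 6378137 m, e² = 0.006694380; N(φ) = a/√(1−e²sin²φ) = 6388820.989 m.
X = (N+h)·cosφ·cosλ = 4521219.335 m; Y = (N+h)·cosφ·sinλ = -2241.049 m; Z = (N(1−e²)+h)·sinφ = 4483716.470 m.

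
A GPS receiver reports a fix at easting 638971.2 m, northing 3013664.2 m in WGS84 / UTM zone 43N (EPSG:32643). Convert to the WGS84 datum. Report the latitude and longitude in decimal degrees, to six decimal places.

Zone 43N: λ₀ = 75°, k₀ = 0.9996, false easting 500000 m.
Meridian distance M = (N − FN)/k₀ = 3014870.1 m.
Inverse transverse Mercator on WGS84 gives φ = 27.23880003°, λ = 76.40359993°.

lat 27.238800°, lon 76.403600°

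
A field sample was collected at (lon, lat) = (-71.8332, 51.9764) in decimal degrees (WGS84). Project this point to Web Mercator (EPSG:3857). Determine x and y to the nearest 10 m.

Web Mercator is spherical with R = a = 6378137 m.
x = R·λ = 6378137 × -1.253725852 = -7996435.246 m.
y = R·ln tan(π/4 + φ/2) = 6378137 × 1.065492854 = 6795859.396 m.

x -7996440 m, y 6795860 m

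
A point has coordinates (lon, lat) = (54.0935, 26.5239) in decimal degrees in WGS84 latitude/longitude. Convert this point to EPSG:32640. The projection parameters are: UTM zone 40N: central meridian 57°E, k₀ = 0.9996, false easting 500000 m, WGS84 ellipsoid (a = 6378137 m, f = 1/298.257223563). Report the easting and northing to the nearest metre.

E 210351 m, N 2936987 m

Zone 40 central meridian λ₀ = 6×40 − 183 = 57°; Δλ = -2.9065°.
Transverse Mercator on WGS84 with k₀ = 0.9996 gives E = 210351.381 m, N = 2936987.216 m.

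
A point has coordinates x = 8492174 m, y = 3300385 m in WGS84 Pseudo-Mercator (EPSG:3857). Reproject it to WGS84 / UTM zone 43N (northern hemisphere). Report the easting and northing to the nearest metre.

Web Mercator inverse (R = 6378137 m) → φ = 28.40700188°, λ = 76.28649700°.
UTM 43N forward: E = 626019.021 m, N = 3142962.528 m.

E 626019 m, N 3142963 m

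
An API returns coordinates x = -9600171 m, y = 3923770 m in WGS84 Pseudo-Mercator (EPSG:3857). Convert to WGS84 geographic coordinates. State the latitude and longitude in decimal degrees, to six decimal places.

R = 6378137 m. λ = x/R = -86.23980339°.
φ = 2·arctan(exp(y/R)) − 90° = 2·arctan(1.85001) − 90° = 33.214199502°.

lat 33.214200°, lon -86.239803°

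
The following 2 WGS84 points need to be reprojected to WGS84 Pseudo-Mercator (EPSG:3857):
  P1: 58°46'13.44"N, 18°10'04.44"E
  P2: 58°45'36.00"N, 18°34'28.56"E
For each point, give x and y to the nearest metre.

Web Mercator: x = R·λ, y = R·ln tan(π/4+φ/2), R = 6378137 m.
P1 (58.7704°, 18.1679°) → (2022441.377, 8130926.133) m.
P2 (58.7600°, 18.5746°) → (2067715.014, 8128693.503) m.

P1: x 2022441 m, y 8130926 m; P2: x 2067715 m, y 8128694 m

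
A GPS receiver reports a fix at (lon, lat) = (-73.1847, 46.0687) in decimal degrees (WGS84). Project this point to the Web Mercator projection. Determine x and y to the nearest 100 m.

x -8146900 m, y 5791400 m

Web Mercator is spherical with R = a = 6378137 m.
x = R·λ = 6378137 × -1.277313977 = -8146883.538 m.
y = R·ln tan(π/4 + φ/2) = 6378137 × 0.908002648 = 5791365.286 m.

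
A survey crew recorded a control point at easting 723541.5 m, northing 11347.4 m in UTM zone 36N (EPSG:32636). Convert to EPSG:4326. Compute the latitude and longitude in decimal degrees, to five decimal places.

lat 0.10260°, lon 35.00850°

Zone 36N: λ₀ = 33°, k₀ = 0.9996, false easting 500000 m.
Meridian distance M = (N − FN)/k₀ = 11351.9 m.
Inverse transverse Mercator on WGS84 gives φ = 0.10259999°, λ = 35.00849997°.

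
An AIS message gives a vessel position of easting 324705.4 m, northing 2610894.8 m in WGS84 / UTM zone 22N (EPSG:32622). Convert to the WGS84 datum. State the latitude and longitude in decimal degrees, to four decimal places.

Zone 22N: λ₀ = -51°, k₀ = 0.9996, false easting 500000 m.
Meridian distance M = (N − FN)/k₀ = 2611939.6 m.
Inverse transverse Mercator on WGS84 gives φ = 23.59909990°, λ = -52.71799957°.

lat 23.5991°, lon -52.7180°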